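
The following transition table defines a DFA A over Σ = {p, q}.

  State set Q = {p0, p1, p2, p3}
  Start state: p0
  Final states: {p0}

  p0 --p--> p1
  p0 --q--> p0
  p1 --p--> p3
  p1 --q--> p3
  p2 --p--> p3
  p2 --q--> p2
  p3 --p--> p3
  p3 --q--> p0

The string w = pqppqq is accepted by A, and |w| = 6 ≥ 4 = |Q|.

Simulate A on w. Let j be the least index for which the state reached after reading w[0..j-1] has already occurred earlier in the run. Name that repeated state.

p3

Run of A on w = p q p p q q:
  step 0: p0  (start)
  step 1: p1  (read p: p0→p1)
  step 2: p3  (read q: p1→p3)
  step 3: p3  (read p: p3→p3)   ← first repeat (p3 seen earlier)
  step 4: p3  (read p: p3→p3)
  step 5: p0  (read q: p3→p0)
  step 6: p0  (read q: p0→p0)

The earliest repeat is at step j = 3: A is in p3, which it already visited at step i = 2.
Pumping length from the standard proof: p = 4 (the number of states). The repeated state found above gives |xy| = j ≤ 4 and |y| = j − i ≥ 1.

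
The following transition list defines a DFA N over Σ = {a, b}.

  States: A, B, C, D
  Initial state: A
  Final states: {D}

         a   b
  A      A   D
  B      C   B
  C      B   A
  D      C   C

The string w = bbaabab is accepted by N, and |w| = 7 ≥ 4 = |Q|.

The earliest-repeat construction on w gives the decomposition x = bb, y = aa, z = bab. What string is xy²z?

xy^2z = bb·aa·aa·bab = bbaaaabab.
Reading y = aa takes N from C back to C, so after x·y·y the machine is still in C, and z then leads to the accepting state D. Hence bbaaaabab ∈ L(N).

bbaaaabab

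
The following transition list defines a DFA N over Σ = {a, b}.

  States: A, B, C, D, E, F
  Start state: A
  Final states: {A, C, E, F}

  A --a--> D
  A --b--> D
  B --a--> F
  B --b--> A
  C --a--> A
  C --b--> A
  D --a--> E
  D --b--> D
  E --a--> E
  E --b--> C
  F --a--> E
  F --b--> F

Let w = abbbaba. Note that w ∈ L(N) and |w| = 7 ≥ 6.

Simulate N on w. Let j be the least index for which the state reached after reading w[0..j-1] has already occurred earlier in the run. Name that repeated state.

State sequence: A -a-> D -b-> D -b-> D -b-> D -a-> E -b-> C -a-> A
First repeat at step 2: D was already visited.

The earliest repeat is at step j = 2: N is in D, which it already visited at step i = 1.
The DFA has 6 states, so the proof of the pumping lemma guarantees a repeated state among the first 6+1 visited; the segment between the two visits is the pumpable y.

D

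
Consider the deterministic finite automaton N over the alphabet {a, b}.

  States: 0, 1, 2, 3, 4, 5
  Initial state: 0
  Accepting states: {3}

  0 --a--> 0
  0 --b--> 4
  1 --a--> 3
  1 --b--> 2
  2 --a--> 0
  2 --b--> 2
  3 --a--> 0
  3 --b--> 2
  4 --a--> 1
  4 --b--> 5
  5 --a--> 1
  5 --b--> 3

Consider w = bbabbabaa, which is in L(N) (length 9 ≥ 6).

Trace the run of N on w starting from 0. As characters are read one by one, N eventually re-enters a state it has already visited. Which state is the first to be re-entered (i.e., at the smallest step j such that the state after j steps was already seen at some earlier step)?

State sequence: 0 -b-> 4 -b-> 5 -a-> 1 -b-> 2 -b-> 2 -a-> 0 -b-> 4 -a-> 1 -a-> 3
First repeat at step 5: 2 was already visited.

The earliest repeat is at step j = 5: N is in 2, which it already visited at step i = 4.

2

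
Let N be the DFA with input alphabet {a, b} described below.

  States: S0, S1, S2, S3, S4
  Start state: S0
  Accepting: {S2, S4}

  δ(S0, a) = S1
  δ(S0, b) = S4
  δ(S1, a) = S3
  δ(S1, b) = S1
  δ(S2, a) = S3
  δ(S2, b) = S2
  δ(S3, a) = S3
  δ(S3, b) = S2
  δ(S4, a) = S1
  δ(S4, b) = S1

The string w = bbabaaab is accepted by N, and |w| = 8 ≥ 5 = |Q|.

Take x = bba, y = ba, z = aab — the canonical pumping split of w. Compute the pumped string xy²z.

bbababaaab

xy^2z = bba·ba·ba·aab = bbababaaab.
Reading y = ba takes N from S3 back to S3, so after x·y·y the machine is still in S3, and z then leads to the accepting state S2. Hence bbababaaab ∈ L(N).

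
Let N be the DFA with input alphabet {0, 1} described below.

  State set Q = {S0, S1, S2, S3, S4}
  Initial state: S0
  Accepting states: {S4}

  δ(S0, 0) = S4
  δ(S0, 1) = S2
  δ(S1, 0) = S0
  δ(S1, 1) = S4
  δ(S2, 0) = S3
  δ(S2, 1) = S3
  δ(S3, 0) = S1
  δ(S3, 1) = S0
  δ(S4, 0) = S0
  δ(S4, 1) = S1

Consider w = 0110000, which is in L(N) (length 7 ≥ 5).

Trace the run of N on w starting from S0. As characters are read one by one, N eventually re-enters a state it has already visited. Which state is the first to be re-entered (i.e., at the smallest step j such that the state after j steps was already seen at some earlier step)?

State sequence: S0 -0-> S4 -1-> S1 -1-> S4 -0-> S0 -0-> S4 -0-> S0 -0-> S4
First repeat at step 3: S4 was already visited.

The earliest repeat is at step j = 3: N is in S4, which it already visited at step i = 1.
The DFA has 5 states, so the proof of the pumping lemma guarantees a repeated state among the first 5+1 visited; the segment between the two visits is the pumpable y.

S4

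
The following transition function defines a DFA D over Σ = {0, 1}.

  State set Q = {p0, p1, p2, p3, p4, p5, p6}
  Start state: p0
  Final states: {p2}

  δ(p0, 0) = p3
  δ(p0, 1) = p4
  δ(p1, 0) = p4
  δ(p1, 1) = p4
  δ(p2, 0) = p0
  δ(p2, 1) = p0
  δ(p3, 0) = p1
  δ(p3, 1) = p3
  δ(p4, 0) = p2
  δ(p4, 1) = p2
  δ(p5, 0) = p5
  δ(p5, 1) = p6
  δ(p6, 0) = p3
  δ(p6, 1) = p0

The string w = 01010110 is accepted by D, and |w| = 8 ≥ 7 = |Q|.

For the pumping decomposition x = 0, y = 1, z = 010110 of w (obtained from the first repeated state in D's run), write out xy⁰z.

xy⁰z = xz = 0·010110 = 0010110.
Reading y = 1 takes D from p3 back to p3, so after x the machine is still in p3, and z then leads to the accepting state p2. Hence 0010110 ∈ L(D).

0010110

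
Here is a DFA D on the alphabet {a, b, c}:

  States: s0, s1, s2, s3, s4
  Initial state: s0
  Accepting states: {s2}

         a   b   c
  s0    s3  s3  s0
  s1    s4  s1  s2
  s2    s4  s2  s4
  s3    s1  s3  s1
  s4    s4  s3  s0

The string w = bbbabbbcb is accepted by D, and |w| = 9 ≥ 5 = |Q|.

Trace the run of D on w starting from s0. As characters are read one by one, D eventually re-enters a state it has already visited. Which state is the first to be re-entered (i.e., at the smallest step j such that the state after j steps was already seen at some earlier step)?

State sequence: s0 -b-> s3 -b-> s3 -b-> s3 -a-> s1 -b-> s1 -b-> s1 -b-> s1 -c-> s2 -b-> s2
First repeat at step 2: s3 was already visited.

The earliest repeat is at step j = 2: D is in s3, which it already visited at step i = 1.
Since D has 5 states, any run of length ≥ 5 visits 5+1 states, so by pigeonhole some state repeats within the first 5 steps — that repeat gives the pumpable loop.

s3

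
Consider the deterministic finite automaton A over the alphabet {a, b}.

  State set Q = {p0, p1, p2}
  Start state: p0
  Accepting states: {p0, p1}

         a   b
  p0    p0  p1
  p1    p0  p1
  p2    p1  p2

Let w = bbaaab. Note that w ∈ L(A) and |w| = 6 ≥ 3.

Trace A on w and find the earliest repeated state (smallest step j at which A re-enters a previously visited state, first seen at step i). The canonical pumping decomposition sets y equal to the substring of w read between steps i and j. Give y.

b

Run of A on w = b b a a a b:
  step 0: p0  (start)
  step 1: p1  (read b: p0→p1)
  step 2: p1  (read b: p1→p1)   ← first repeat (p1 seen earlier)
  step 3: p0  (read a: p1→p0)
  step 4: p0  (read a: p0→p0)
  step 5: p0  (read a: p0→p0)
  step 6: p1  (read b: p0→p1)

So i = 1, j = 2, giving x = w[0:1] = b, y = w[1:2] = b, z = w[2:6] = aaab.
Check: |xy| = 2 ≤ 3 and |y| = 1 ≥ 1. Reading y takes A from p1 back to p1, so every xyⁱz is accepted.
With |Q| = 3, pigeonhole forces a state repeat no later than step 3; the substring read between the first and second visits to that state can be pumped.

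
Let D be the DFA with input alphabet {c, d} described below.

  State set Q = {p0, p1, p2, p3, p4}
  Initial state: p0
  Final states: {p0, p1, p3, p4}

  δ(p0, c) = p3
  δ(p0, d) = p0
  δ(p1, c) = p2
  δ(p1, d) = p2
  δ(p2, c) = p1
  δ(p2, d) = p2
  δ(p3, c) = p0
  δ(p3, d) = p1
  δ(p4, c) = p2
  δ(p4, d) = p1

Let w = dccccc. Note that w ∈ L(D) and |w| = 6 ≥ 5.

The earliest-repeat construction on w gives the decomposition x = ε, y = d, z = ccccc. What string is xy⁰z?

xy⁰z = xz = ε·ccccc = ccccc.
Reading y = d takes D from p0 back to p0, so after x the machine is still in p0, and z then leads to the accepting state p3. Hence ccccc ∈ L(D).

ccccc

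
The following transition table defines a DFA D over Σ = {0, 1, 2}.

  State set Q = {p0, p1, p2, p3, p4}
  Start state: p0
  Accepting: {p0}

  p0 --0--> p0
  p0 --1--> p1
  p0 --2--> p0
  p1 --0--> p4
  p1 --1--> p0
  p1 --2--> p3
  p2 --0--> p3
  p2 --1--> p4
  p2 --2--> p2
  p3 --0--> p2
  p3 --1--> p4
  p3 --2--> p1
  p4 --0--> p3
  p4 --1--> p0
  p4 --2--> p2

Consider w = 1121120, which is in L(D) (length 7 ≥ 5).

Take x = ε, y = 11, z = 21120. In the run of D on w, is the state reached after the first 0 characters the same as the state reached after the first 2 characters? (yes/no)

yes

Run of D on the first 2 characters of w = 1 1:
  step 0: p0  (start)
  step 1: p1  (read 1: p0→p1)
  step 2: p0  (read 1: p1→p0)

After x (step 0): p0. After xy (step 2): p0.
They match, so y = 11 drives D around a cycle from p0 back to itself; pumping y any number of times keeps D in p0 before reading z, and xyⁱz ∈ L(D) for every i ≥ 0.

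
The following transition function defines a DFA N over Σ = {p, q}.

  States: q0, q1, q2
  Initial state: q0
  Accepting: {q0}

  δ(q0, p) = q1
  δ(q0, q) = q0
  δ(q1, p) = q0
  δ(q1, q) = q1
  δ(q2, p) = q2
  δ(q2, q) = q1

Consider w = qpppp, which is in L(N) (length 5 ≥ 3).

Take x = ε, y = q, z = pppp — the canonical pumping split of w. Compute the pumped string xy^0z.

pppp

xy⁰z = xz = ε·pppp = pppp.
Reading y = q takes N from q0 back to q0, so after x the machine is still in q0, and z then leads to the accepting state q0. Hence pppp ∈ L(N).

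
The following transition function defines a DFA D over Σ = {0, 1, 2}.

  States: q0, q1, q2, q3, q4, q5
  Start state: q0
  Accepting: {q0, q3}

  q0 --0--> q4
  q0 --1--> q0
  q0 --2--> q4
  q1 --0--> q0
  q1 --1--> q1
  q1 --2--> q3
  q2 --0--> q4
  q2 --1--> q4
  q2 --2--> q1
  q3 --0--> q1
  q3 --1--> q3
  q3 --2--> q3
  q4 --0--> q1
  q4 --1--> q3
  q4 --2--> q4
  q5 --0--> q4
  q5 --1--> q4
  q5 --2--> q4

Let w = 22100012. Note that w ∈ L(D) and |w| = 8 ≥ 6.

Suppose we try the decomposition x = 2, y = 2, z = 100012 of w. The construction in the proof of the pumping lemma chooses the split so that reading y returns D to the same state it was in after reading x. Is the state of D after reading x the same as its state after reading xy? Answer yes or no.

yes

Run of D on the first 2 characters of w = 2 2:
  step 0: q0  (start)
  step 1: q4  (read 2: q0→q4)
  step 2: q4  (read 2: q4→q4)

After x (step 1): q4. After xy (step 2): q4.
They match, so y = 2 drives D around a cycle from q4 back to itself; pumping y any number of times keeps D in q4 before reading z, and xyⁱz ∈ L(D) for every i ≥ 0.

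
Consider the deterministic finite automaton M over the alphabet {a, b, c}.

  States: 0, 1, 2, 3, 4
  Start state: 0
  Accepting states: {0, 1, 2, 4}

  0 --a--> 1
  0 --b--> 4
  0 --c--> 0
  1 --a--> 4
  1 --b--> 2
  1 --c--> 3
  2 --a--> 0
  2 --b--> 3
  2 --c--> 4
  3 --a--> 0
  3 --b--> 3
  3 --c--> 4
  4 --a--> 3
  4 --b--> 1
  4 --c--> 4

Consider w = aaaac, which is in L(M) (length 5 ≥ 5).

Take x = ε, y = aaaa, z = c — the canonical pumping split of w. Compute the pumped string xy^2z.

aaaaaaaac

xy^2z = ε·aaaa·aaaa·c = aaaaaaaac.
Reading y = aaaa takes M from 0 back to 0, so after x·y·y the machine is still in 0, and z then leads to the accepting state 0. Hence aaaaaaaac ∈ L(M).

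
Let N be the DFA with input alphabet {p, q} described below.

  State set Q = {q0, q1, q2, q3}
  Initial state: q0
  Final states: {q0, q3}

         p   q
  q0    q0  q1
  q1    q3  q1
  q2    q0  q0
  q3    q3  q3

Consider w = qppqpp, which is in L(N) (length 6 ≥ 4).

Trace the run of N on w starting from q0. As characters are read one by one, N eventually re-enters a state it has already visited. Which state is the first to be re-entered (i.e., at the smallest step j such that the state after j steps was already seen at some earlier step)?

Run of N on w = q p p q p p:
  step 0: q0  (start)
  step 1: q1  (read q: q0→q1)
  step 2: q3  (read p: q1→q3)
  step 3: q3  (read p: q3→q3)   ← first repeat (q3 seen earlier)
  step 4: q3  (read q: q3→q3)
  step 5: q3  (read p: q3→q3)
  step 6: q3  (read p: q3→q3)

The earliest repeat is at step j = 3: N is in q3, which it already visited at step i = 2.
Since N has 4 states, any run of length ≥ 4 visits 4+1 states, so by pigeonhole some state repeats within the first 4 steps — that repeat gives the pumpable loop.

q3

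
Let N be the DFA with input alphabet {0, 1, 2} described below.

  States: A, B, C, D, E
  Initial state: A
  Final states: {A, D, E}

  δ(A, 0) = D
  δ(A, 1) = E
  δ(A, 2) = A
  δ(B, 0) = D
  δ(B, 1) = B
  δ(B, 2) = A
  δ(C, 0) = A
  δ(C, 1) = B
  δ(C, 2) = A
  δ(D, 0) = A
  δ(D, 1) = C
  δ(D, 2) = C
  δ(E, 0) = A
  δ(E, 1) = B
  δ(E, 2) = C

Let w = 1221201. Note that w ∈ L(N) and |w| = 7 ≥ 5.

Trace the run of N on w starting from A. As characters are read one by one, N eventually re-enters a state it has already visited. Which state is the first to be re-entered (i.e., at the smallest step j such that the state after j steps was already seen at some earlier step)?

State sequence: A -1-> E -2-> C -2-> A -1-> E -2-> C -0-> A -1-> E
First repeat at step 3: A was already visited.

The earliest repeat is at step j = 3: N is in A, which it already visited at step i = 0.
The DFA has 5 states, so the proof of the pumping lemma guarantees a repeated state among the first 5+1 visited; the segment between the two visits is the pumpable y.

A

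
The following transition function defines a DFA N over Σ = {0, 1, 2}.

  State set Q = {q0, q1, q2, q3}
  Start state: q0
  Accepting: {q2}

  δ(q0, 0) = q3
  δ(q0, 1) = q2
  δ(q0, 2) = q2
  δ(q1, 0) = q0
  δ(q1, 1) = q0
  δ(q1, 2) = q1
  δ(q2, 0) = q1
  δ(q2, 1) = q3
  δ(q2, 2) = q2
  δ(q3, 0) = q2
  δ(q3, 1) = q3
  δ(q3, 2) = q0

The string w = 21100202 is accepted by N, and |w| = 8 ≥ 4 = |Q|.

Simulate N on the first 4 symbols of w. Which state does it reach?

q2

Run of N on the first 4 characters of w = 2 1 1 0:
  step 0: q0  (start)
  step 1: q2  (read 2: q0→q2)
  step 2: q3  (read 1: q2→q3)
  step 3: q3  (read 1: q3→q3)
  step 4: q2  (read 0: q3→q2)

After reading 4 characters, N is in state q2.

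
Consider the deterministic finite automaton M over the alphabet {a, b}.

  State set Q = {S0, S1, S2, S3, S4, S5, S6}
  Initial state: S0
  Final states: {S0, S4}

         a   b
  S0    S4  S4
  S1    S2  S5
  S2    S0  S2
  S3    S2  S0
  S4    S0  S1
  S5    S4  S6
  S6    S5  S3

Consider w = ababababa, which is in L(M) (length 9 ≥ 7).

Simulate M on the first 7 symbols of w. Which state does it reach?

S0

State sequence: S0 -a-> S4 -b-> S1 -a-> S2 -b-> S2 -a-> S0 -b-> S4 -a-> S0

After reading 7 characters, M is in state S0.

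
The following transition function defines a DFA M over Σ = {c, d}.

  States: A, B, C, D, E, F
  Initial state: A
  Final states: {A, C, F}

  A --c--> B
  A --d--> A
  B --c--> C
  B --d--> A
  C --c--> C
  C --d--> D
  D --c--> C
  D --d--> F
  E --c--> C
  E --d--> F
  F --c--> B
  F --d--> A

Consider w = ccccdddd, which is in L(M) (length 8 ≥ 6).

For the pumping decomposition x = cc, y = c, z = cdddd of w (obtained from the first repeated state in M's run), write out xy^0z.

xy⁰z = xz = cc·cdddd = cccdddd.
Reading y = c takes M from C back to C, so after x the machine is still in C, and z then leads to the accepting state A. Hence cccdddd ∈ L(M).

cccdddd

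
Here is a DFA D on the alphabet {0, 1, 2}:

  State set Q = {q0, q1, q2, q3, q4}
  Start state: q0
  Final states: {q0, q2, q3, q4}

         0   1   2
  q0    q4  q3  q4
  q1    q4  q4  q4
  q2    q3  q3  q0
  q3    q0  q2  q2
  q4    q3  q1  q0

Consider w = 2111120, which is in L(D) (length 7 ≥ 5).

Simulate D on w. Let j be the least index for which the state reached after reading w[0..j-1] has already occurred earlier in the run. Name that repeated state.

Run of D on w = 2 1 1 1 1 2 0:
  step 0: q0  (start)
  step 1: q4  (read 2: q0→q4)
  step 2: q1  (read 1: q4→q1)
  step 3: q4  (read 1: q1→q4)   ← first repeat (q4 seen earlier)
  step 4: q1  (read 1: q4→q1)
  step 5: q4  (read 1: q1→q4)
  step 6: q0  (read 2: q4→q0)
  step 7: q4  (read 0: q0→q4)

The earliest repeat is at step j = 3: D is in q4, which it already visited at step i = 1.

q4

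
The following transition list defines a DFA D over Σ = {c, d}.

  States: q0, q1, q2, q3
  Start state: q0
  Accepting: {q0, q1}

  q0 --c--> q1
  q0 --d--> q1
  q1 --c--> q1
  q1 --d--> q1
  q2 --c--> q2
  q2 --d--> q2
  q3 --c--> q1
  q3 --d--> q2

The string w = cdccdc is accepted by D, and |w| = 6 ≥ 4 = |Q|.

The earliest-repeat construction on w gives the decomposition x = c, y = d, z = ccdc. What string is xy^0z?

cccdc

xy⁰z = xz = c·ccdc = cccdc.
Reading y = d takes D from q1 back to q1, so after x the machine is still in q1, and z then leads to the accepting state q1. Hence cccdc ∈ L(D).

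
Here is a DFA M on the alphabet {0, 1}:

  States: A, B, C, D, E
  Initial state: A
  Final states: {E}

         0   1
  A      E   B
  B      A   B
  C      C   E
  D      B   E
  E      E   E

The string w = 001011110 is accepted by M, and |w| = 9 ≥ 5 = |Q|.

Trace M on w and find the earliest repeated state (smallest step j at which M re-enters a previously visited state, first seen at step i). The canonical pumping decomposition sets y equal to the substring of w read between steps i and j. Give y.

0

Run of M on w = 0 0 1 0 1 1 1 1 0:
  step 0: A  (start)
  step 1: E  (read 0: A→E)
  step 2: E  (read 0: E→E)   ← first repeat (E seen earlier)
  step 3: E  (read 1: E→E)
  step 4: E  (read 0: E→E)
  step 5: E  (read 1: E→E)
  step 6: E  (read 1: E→E)
  step 7: E  (read 1: E→E)
  step 8: E  (read 1: E→E)
  step 9: E  (read 0: E→E)

So i = 1, j = 2, giving x = w[0:1] = 0, y = w[1:2] = 0, z = w[2:9] = 1011110.
Check: |xy| = 2 ≤ 5 and |y| = 1 ≥ 1. Reading y takes M from E back to E, so every xyⁱz is accepted.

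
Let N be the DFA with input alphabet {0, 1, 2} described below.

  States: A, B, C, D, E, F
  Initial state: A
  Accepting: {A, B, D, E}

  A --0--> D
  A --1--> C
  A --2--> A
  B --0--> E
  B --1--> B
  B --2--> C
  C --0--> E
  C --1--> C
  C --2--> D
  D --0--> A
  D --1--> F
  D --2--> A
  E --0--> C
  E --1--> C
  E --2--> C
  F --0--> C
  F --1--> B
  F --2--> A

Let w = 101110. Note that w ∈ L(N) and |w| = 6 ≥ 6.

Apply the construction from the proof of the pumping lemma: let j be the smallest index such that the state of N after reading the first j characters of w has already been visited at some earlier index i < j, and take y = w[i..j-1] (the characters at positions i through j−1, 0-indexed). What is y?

State sequence: A -1-> C -0-> E -1-> C -1-> C -1-> C -0-> E
First repeat at step 3: C was already visited.

So i = 1, j = 3, giving x = w[0:1] = 1, y = w[1:3] = 01, z = w[3:6] = 110.
Check: |xy| = 3 ≤ 6 and |y| = 2 ≥ 1. Reading y takes N from C back to C, so every xyⁱz is accepted.
With |Q| = 6, pigeonhole forces a state repeat no later than step 6; the substring read between the first and second visits to that state can be pumped.

01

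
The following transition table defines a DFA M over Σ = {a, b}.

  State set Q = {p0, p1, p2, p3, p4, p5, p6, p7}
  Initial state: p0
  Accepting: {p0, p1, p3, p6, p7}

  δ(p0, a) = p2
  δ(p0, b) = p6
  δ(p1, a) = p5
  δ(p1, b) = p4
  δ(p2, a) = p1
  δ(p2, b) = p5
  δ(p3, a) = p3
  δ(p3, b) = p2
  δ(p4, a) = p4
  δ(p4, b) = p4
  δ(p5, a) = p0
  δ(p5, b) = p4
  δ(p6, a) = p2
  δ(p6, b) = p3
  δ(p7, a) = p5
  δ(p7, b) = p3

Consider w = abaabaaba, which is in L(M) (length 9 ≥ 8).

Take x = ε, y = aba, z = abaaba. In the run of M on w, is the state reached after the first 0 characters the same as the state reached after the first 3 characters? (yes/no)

yes

State sequence: p0 -a-> p2 -b-> p5 -a-> p0

After x (step 0): p0. After xy (step 3): p0.
They match, so y = aba drives M around a cycle from p0 back to itself; pumping y any number of times keeps M in p0 before reading z, and xyⁱz ∈ L(M) for every i ≥ 0.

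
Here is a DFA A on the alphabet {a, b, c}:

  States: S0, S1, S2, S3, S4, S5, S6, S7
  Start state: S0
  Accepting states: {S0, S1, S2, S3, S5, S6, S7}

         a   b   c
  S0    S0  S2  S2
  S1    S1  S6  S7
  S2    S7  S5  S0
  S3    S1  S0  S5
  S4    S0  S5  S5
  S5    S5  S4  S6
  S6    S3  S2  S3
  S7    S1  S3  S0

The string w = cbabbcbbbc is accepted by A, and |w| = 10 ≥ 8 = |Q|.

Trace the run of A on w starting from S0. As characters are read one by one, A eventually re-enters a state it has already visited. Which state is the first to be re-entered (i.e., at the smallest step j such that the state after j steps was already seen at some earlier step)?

S5

State sequence: S0 -c-> S2 -b-> S5 -a-> S5 -b-> S4 -b-> S5 -c-> S6 -b-> S2 -b-> S5 -b-> S4 -c-> S5
First repeat at step 3: S5 was already visited.

The earliest repeat is at step j = 3: A is in S5, which it already visited at step i = 2.
The DFA has 8 states, so the proof of the pumping lemma guarantees a repeated state among the first 8+1 visited; the segment between the two visits is the pumpable y.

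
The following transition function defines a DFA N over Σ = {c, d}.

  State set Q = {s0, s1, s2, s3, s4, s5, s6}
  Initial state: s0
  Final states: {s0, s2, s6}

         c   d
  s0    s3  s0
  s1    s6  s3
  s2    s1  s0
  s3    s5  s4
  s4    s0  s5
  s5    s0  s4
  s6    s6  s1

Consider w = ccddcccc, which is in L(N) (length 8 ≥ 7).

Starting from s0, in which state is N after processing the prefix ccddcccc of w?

s0

State sequence: s0 -c-> s3 -c-> s5 -d-> s4 -d-> s5 -c-> s0 -c-> s3 -c-> s5 -c-> s0

After reading 8 characters, N is in state s0.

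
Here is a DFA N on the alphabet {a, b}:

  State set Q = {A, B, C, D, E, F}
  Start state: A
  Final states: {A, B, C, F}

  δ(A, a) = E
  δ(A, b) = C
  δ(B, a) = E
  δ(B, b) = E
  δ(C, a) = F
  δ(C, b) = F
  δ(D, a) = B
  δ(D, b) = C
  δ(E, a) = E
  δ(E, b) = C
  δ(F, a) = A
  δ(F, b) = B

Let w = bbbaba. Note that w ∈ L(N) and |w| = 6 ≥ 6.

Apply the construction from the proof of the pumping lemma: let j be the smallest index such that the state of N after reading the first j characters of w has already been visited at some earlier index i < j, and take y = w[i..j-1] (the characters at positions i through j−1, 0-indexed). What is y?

State sequence: A -b-> C -b-> F -b-> B -a-> E -b-> C -a-> F
First repeat at step 5: C was already visited.

So i = 1, j = 5, giving x = w[0:1] = b, y = w[1:5] = bbab, z = w[5:6] = a.
Check: |xy| = 5 ≤ 6 and |y| = 4 ≥ 1. Reading y takes N from C back to C, so every xyⁱz is accepted.

bbab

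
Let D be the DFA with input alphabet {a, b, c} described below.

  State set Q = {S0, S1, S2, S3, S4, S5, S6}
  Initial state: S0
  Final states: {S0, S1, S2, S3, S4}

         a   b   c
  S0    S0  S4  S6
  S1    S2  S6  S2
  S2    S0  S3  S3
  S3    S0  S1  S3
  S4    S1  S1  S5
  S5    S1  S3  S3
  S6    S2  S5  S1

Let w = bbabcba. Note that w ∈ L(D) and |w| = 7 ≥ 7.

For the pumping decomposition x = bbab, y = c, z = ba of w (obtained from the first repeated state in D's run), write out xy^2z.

xy^2z = bbab·c·c·ba = bbabccba.
Reading y = c takes D from S3 back to S3, so after x·y·y the machine is still in S3, and z then leads to the accepting state S2. Hence bbabccba ∈ L(D).

bbabccba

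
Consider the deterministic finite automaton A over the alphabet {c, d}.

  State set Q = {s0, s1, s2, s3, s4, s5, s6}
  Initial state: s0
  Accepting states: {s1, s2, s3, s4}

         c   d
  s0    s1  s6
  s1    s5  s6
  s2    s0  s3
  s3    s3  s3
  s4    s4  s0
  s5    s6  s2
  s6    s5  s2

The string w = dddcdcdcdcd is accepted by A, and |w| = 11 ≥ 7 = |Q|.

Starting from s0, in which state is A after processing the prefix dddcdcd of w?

State sequence: s0 -d-> s6 -d-> s2 -d-> s3 -c-> s3 -d-> s3 -c-> s3 -d-> s3

After reading 7 characters, A is in state s3.

s3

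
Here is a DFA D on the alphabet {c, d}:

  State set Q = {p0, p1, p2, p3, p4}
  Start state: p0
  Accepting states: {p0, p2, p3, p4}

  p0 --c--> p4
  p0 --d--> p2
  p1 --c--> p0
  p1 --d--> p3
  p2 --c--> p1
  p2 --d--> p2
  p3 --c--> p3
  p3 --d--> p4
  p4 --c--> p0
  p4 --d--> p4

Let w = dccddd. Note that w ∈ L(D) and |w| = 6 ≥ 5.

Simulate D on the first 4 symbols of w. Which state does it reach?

p2

State sequence: p0 -d-> p2 -c-> p1 -c-> p0 -d-> p2

After reading 4 characters, D is in state p2.
(This kind of state-tracing is the core of the pumping-lemma construction: with 5 states, pigeonhole forces a repeat within the first 5 steps.)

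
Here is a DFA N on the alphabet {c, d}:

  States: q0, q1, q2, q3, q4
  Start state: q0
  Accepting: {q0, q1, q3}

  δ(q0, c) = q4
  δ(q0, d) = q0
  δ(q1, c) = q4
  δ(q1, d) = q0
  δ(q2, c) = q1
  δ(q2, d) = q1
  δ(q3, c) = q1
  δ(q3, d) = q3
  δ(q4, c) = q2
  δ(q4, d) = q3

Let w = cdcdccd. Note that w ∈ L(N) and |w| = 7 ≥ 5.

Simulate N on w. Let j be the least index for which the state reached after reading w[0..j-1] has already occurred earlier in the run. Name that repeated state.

q0

State sequence: q0 -c-> q4 -d-> q3 -c-> q1 -d-> q0 -c-> q4 -c-> q2 -d-> q1
First repeat at step 4: q0 was already visited.

The earliest repeat is at step j = 4: N is in q0, which it already visited at step i = 0.
The DFA has 5 states, so the proof of the pumping lemma guarantees a repeated state among the first 5+1 visited; the segment between the two visits is the pumpable y.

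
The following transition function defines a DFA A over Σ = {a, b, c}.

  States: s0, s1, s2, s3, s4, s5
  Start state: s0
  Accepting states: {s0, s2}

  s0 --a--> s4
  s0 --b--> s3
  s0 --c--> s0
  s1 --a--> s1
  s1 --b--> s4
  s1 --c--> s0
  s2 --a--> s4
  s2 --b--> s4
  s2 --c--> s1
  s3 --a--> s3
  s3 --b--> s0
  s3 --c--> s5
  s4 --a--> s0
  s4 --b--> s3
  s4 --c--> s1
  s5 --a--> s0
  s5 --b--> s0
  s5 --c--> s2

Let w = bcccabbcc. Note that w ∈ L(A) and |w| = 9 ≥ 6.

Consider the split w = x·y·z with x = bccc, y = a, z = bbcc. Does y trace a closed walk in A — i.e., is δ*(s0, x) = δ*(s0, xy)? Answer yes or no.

yes

State sequence: s0 -b-> s3 -c-> s5 -c-> s2 -c-> s1 -a-> s1

After x (step 4): s1. After xy (step 5): s1.
They match, so y = a drives A around a cycle from s1 back to itself; pumping y any number of times keeps A in s1 before reading z, and xyⁱz ∈ L(A) for every i ≥ 0.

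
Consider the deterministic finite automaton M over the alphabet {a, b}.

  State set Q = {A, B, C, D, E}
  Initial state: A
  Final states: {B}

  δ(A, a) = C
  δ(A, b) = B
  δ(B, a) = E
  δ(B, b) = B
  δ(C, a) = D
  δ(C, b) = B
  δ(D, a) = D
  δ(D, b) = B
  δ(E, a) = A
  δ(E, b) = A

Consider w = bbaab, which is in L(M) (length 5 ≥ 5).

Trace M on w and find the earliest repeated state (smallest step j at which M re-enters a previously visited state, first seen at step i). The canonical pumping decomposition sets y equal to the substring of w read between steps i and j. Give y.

Run of M on w = b b a a b:
  step 0: A  (start)
  step 1: B  (read b: A→B)
  step 2: B  (read b: B→B)   ← first repeat (B seen earlier)
  step 3: E  (read a: B→E)
  step 4: A  (read a: E→A)
  step 5: B  (read b: A→B)

So i = 1, j = 2, giving x = w[0:1] = b, y = w[1:2] = b, z = w[2:5] = aab.
Check: |xy| = 2 ≤ 5 and |y| = 1 ≥ 1. Reading y takes M from B back to B, so every xyⁱz is accepted.

b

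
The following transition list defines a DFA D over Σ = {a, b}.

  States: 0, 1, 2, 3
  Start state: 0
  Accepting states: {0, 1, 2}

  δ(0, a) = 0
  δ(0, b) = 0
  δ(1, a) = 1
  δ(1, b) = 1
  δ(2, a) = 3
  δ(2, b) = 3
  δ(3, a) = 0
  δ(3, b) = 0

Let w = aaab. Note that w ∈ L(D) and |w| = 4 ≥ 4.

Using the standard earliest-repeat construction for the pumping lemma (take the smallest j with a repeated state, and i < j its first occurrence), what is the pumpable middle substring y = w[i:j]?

Run of D on w = a a a b:
  step 0: 0  (start)
  step 1: 0  (read a: 0→0)   ← first repeat (0 seen earlier)
  step 2: 0  (read a: 0→0)
  step 3: 0  (read a: 0→0)
  step 4: 0  (read b: 0→0)

So i = 0, j = 1, giving x = w[0:0] = ε, y = w[0:1] = a, z = w[1:4] = aab.
Check: |xy| = 1 ≤ 4 and |y| = 1 ≥ 1. Reading y takes D from 0 back to 0, so every xyⁱz is accepted.

a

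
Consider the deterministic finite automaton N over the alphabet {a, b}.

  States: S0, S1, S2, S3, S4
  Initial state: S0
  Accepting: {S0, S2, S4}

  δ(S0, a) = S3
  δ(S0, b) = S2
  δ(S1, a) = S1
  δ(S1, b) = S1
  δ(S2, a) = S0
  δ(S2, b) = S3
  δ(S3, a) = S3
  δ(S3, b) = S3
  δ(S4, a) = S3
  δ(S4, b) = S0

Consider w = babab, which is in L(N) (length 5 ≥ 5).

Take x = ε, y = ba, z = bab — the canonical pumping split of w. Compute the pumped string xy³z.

babababab

xy^3z = ε·ba·ba·ba·bab = babababab.
Reading y = ba takes N from S0 back to S0, so after x·y·y·y the machine is still in S0, and z then leads to the accepting state S2. Hence babababab ∈ L(N).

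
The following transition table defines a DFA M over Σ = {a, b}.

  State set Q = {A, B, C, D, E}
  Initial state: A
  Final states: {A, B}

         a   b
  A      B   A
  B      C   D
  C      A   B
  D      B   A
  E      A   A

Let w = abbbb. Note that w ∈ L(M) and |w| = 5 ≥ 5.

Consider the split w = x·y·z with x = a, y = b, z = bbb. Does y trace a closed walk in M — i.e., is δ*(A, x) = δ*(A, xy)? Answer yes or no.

Run of M on the first 2 characters of w = a b:
  step 0: A  (start)
  step 1: B  (read a: A→B)
  step 2: D  (read b: B→D)

After x (step 1): B. After xy (step 2): D.
They differ (B ≠ D), so y is not a cycle from the state after x; this split is not the one the pumping-lemma construction produces, and pumping y need not keep the string in L(M).

no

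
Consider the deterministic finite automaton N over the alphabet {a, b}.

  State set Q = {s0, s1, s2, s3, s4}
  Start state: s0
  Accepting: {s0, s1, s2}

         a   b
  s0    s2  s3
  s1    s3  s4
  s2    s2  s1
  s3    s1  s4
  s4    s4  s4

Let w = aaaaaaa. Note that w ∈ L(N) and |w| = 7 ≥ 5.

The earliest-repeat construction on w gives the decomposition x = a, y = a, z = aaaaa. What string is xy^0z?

aaaaaa

xy⁰z = xz = a·aaaaa = aaaaaa.
Reading y = a takes N from s2 back to s2, so after x the machine is still in s2, and z then leads to the accepting state s2. Hence aaaaaa ∈ L(N).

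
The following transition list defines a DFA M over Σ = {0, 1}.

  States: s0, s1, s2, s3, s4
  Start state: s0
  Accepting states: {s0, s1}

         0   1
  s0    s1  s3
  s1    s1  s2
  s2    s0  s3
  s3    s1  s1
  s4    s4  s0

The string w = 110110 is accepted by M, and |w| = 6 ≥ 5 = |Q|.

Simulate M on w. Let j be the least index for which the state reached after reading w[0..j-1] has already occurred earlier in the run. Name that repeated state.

Run of M on w = 1 1 0 1 1 0:
  step 0: s0  (start)
  step 1: s3  (read 1: s0→s3)
  step 2: s1  (read 1: s3→s1)
  step 3: s1  (read 0: s1→s1)   ← first repeat (s1 seen earlier)
  step 4: s2  (read 1: s1→s2)
  step 5: s3  (read 1: s2→s3)
  step 6: s1  (read 0: s3→s1)

The earliest repeat is at step j = 3: M is in s1, which it already visited at step i = 2.

s1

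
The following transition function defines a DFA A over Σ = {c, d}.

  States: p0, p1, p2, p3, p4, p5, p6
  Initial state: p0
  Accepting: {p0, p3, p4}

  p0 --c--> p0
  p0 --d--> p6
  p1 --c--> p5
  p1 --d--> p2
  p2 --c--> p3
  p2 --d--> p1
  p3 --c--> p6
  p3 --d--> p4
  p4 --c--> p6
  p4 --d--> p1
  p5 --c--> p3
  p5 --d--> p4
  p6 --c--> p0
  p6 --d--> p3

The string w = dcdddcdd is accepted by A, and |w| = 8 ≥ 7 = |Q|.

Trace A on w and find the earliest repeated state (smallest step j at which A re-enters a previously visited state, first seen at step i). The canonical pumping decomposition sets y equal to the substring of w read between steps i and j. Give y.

State sequence: p0 -d-> p6 -c-> p0 -d-> p6 -d-> p3 -d-> p4 -c-> p6 -d-> p3 -d-> p4
First repeat at step 2: p0 was already visited.

So i = 0, j = 2, giving x = w[0:0] = ε, y = w[0:2] = dc, z = w[2:8] = dddcdd.
Check: |xy| = 2 ≤ 7 and |y| = 2 ≥ 1. Reading y takes A from p0 back to p0, so every xyⁱz is accepted.
Pumping length from the standard proof: p = 7 (the number of states). The repeated state found above gives |xy| = j ≤ 7 and |y| = j − i ≥ 1.

dc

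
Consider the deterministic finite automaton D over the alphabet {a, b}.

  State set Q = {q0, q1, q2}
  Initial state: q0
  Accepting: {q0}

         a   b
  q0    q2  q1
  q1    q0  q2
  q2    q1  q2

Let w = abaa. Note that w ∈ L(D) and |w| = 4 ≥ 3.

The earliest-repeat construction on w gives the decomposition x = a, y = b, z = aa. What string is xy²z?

xy^2z = a·b·b·aa = abbaa.
Reading y = b takes D from q2 back to q2, so after x·y·y the machine is still in q2, and z then leads to the accepting state q0. Hence abbaa ∈ L(D).

abbaa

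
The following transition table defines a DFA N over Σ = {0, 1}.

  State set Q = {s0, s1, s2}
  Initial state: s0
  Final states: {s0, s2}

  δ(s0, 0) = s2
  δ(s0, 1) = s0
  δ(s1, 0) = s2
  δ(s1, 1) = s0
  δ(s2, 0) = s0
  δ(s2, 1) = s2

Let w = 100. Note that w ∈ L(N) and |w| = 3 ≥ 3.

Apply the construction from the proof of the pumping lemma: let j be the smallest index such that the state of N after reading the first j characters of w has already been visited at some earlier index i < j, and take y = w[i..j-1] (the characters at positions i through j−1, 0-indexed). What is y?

Run of N on w = 1 0 0:
  step 0: s0  (start)
  step 1: s0  (read 1: s0→s0)   ← first repeat (s0 seen earlier)
  step 2: s2  (read 0: s0→s2)
  step 3: s0  (read 0: s2→s0)

So i = 0, j = 1, giving x = w[0:0] = ε, y = w[0:1] = 1, z = w[1:3] = 00.
Check: |xy| = 1 ≤ 3 and |y| = 1 ≥ 1. Reading y takes N from s0 back to s0, so every xyⁱz is accepted.
Pumping length from the standard proof: p = 3 (the number of states). The repeated state found above gives |xy| = j ≤ 3 and |y| = j − i ≥ 1.

1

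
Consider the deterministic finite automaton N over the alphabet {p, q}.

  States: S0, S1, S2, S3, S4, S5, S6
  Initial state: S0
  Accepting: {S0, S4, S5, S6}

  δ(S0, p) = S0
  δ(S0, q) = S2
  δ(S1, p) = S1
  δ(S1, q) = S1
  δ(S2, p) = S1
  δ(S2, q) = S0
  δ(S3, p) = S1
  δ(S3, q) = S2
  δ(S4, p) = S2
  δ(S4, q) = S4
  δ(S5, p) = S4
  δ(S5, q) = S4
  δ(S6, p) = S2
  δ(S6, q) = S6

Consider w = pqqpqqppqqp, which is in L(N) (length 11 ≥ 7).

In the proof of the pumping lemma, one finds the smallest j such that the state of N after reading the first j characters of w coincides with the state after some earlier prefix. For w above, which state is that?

Run of N on w = p q q p q q p p q q p:
  step 0: S0  (start)
  step 1: S0  (read p: S0→S0)   ← first repeat (S0 seen earlier)
  step 2: S2  (read q: S0→S2)
  step 3: S0  (read q: S2→S0)
  step 4: S0  (read p: S0→S0)
  step 5: S2  (read q: S0→S2)
  step 6: S0  (read q: S2→S0)
  step 7: S0  (read p: S0→S0)
  step 8: S0  (read p: S0→S0)
  step 9: S2  (read q: S0→S2)
  step 10: S0  (read q: S2→S0)
  step 11: S0  (read p: S0→S0)

The earliest repeat is at step j = 1: N is in S0, which it already visited at step i = 0.
With |Q| = 7, pigeonhole forces a state repeat no later than step 7; the substring read between the first and second visits to that state can be pumped.

S0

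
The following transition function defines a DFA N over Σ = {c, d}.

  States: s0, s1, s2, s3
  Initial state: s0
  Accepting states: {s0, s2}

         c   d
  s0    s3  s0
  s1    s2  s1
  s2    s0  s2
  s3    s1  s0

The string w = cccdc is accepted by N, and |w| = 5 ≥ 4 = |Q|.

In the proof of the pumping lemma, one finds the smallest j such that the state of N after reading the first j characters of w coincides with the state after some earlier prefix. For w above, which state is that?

State sequence: s0 -c-> s3 -c-> s1 -c-> s2 -d-> s2 -c-> s0
First repeat at step 4: s2 was already visited.

The earliest repeat is at step j = 4: N is in s2, which it already visited at step i = 3.
The DFA has 4 states, so the proof of the pumping lemma guarantees a repeated state among the first 4+1 visited; the segment between the two visits is the pumpable y.

s2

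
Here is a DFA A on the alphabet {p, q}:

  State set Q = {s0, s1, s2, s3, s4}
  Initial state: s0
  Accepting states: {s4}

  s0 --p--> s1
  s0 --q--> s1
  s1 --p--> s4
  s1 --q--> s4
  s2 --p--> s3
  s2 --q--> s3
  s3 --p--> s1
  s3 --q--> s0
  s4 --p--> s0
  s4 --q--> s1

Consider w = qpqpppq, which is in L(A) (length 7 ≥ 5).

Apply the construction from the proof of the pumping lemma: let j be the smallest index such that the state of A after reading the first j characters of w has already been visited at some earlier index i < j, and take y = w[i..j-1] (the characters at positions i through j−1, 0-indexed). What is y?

Run of A on w = q p q p p p q:
  step 0: s0  (start)
  step 1: s1  (read q: s0→s1)
  step 2: s4  (read p: s1→s4)
  step 3: s1  (read q: s4→s1)   ← first repeat (s1 seen earlier)
  step 4: s4  (read p: s1→s4)
  step 5: s0  (read p: s4→s0)
  step 6: s1  (read p: s0→s1)
  step 7: s4  (read q: s1→s4)

So i = 1, j = 3, giving x = w[0:1] = q, y = w[1:3] = pq, z = w[3:7] = pppq.
Check: |xy| = 3 ≤ 5 and |y| = 2 ≥ 1. Reading y takes A from s1 back to s1, so every xyⁱz is accepted.
With |Q| = 5, pigeonhole forces a state repeat no later than step 5; the substring read between the first and second visits to that state can be pumped.

pq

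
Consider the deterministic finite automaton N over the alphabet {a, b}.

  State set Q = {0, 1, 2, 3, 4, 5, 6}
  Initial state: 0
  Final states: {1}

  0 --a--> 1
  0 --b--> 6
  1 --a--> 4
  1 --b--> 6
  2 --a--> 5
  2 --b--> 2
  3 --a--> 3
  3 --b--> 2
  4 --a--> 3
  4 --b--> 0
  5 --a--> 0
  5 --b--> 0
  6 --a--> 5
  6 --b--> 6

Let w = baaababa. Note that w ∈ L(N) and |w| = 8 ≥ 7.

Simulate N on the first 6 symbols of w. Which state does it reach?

Run of N on the first 6 characters of w = b a a a b a:
  step 0: 0  (start)
  step 1: 6  (read b: 0→6)
  step 2: 5  (read a: 6→5)
  step 3: 0  (read a: 5→0)
  step 4: 1  (read a: 0→1)
  step 5: 6  (read b: 1→6)
  step 6: 5  (read a: 6→5)

After reading 6 characters, N is in state 5.
(This kind of state-tracing is the core of the pumping-lemma construction: with 7 states, pigeonhole forces a repeat within the first 7 steps.)

5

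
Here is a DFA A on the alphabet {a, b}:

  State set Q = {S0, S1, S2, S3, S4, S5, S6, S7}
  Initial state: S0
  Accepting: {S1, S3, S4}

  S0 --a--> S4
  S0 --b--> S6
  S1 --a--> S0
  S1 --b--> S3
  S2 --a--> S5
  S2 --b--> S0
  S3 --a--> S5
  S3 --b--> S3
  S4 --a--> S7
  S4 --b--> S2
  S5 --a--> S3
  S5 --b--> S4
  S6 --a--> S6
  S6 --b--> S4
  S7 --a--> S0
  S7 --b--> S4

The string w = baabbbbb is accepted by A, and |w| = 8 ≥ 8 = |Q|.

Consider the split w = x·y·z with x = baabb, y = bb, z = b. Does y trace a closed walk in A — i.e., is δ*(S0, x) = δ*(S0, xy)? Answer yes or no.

no

Run of A on the first 7 characters of w = b a a b b b b:
  step 0: S0  (start)
  step 1: S6  (read b: S0→S6)
  step 2: S6  (read a: S6→S6)
  step 3: S6  (read a: S6→S6)
  step 4: S4  (read b: S6→S4)
  step 5: S2  (read b: S4→S2)
  step 6: S0  (read b: S2→S0)
  step 7: S6  (read b: S0→S6)

After x (step 5): S2. After xy (step 7): S6.
They differ (S2 ≠ S6), so y is not a cycle from the state after x; this split is not the one the pumping-lemma construction produces, and pumping y need not keep the string in L(A).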